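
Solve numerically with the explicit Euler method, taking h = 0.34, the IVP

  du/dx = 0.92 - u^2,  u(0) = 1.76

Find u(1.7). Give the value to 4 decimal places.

0.9600

Euler: u_{n+1} = u_n + h·f(x_n, u_n).
x=0.000000, u=1.760000: f=-2.177600 → u ← 1.760000 + 0.34·(-2.177600) = 1.019616
x=0.340000, u=1.019616: f=-0.119617 → u ← 1.019616 + 0.34·(-0.119617) = 0.978946
x=0.680000, u=0.978946: f=-0.038336 → u ← 0.978946 + 0.34·(-0.038336) = 0.965912
x=1.020000, u=0.965912: f=-0.012986 → u ← 0.965912 + 0.34·(-0.012986) = 0.961497
x=1.360000, u=0.961497: f=-0.004476 → u ← 0.961497 + 0.34·(-0.004476) = 0.959975
u(1.7) ≈ 0.9600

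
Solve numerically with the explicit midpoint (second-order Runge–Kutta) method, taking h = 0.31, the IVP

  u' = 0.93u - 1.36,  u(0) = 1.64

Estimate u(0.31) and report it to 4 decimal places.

1.6986

Midpoint: k1 = f(x_n, u_n); k2 = f(x_n + h/2, u_n + (h/2)·k1); u_{n+1} = u_n + h·k2.
x=0.000000, u=1.640000:
  k1 = f(0.000000, 1.640000) = 0.165200
  k2 = f(0.155000, 1.665606) = 0.189014
  u ← 1.640000 + 0.31·0.189014 = 1.698594
u(0.31) ≈ 1.6986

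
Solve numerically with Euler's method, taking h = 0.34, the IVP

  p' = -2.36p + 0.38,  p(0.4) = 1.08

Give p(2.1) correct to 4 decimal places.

Euler: p_{n+1} = p_n + h·f(s_n, p_n).
s=0.400000, p=1.080000: f=-2.168800 → p ← 1.080000 + 0.34·(-2.168800) = 0.342608
s=0.740000, p=0.342608: f=-0.428555 → p ← 0.342608 + 0.34·(-0.428555) = 0.196899
s=1.080000, p=0.196899: f=-0.084682 → p ← 0.196899 + 0.34·(-0.084682) = 0.168107
s=1.420000, p=0.168107: f=-0.016733 → p ← 0.168107 + 0.34·(-0.016733) = 0.162418
s=1.760000, p=0.162418: f=-0.003306 → p ← 0.162418 + 0.34·(-0.003306) = 0.161294
p(2.1) ≈ 0.1613

0.1613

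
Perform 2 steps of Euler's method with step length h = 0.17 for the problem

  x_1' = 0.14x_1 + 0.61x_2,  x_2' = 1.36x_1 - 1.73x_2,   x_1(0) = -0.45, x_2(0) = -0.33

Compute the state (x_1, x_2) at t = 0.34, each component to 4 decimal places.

Euler on (x_1,x_2): x_1_{n+1} = x_1_n + h·x_1', x_2_{n+1} = x_2_n + h·x_2'.
0.000000: (-0.450000, -0.330000); f=(-0.264300, -0.041100) → (-0.494931, -0.336987)
0.170000: (-0.494931, -0.336987); f=(-0.274852, -0.090119) → (-0.541656, -0.352307)
(x_1(0.34), x_2(0.34)) ≈ (-0.5417, -0.3523)

-0.5417, -0.3523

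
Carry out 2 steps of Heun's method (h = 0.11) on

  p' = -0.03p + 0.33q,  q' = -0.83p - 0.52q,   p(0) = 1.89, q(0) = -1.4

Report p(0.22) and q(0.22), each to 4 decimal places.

1.7699, -1.5643

Heun on (p,q): k1 = f(t_n, state_n); k2 = f(t_n + h, state_n + h·k1); state_{n+1} = state_n + (h/2)·(k1 + k2).
0.000000: (1.890000, -1.400000)
  k1 = (-0.518700, -0.840700)
  predictor → (1.832943, -1.492477)
  k2 = (-0.547506, -0.745255)
  → (1.831359, -1.487228)
0.110000: (1.831359, -1.487228)
  k1 = (-0.545726, -0.746669)
  predictor → (1.771329, -1.569361)
  k2 = (-0.571029, -0.654135)
  → (1.769937, -1.564272)
(p(0.22), q(0.22)) ≈ (1.7699, -1.5643)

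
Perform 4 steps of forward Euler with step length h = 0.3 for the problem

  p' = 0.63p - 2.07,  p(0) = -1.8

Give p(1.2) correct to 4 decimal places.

Euler: p_{n+1} = p_n + h·f(x_n, p_n).
x=0.000000, p=-1.800000: f=-3.204000 → p ← -1.800000 + 0.3·(-3.204000) = -2.761200
x=0.300000, p=-2.761200: f=-3.809556 → p ← -2.761200 + 0.3·(-3.809556) = -3.904067
x=0.600000, p=-3.904067: f=-4.529562 → p ← -3.904067 + 0.3·(-4.529562) = -5.262935
x=0.900000, p=-5.262935: f=-5.385649 → p ← -5.262935 + 0.3·(-5.385649) = -6.878630
p(1.2) ≈ -6.8786

-6.8786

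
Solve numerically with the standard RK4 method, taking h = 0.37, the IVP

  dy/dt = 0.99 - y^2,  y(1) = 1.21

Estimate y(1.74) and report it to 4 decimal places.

1.0409

RK4: k1 = f(t_n, y_n); k2 = f(t_n + h/2, y_n + (h/2)·k1); k3 = f(t_n + h/2, y_n + (h/2)·k2); k4 = f(t_n + h, y_n + h·k3); y_{n+1} = y_n + (h/6)·(k1 + 2k2 + 2k3 + k4).
t=1.000000, y=1.210000:
  k1 = f(1.000000, 1.210000) = -0.474100
  k2 = f(1.185000, 1.122291) = -0.269538
  k3 = f(1.185000, 1.160135) = -0.355914
  k4 = f(1.370000, 1.078312) = -0.172756
  y ← 1.210000 + (0.37/6)·(k1 + 2k2 + 2k3 + k4) = 1.092971
t=1.370000, y=1.092971:
  k1 = f(1.370000, 1.092971) = -0.204586
  k2 = f(1.555000, 1.055123) = -0.123284
  k3 = f(1.555000, 1.070164) = -0.155251
  k4 = f(1.740000, 1.035529) = -0.082320
  y ← 1.092971 + (0.37/6)·(k1 + 2k2 + 2k3 + k4) = 1.040926
y(1.74) ≈ 1.0409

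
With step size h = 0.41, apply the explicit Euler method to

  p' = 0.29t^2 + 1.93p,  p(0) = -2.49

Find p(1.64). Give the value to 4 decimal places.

-25.2501

Euler: p_{n+1} = p_n + h·f(t_n, p_n).
t=0.000000, p=-2.490000: f=-4.805700 → p ← -2.490000 + 0.41·(-4.805700) = -4.460337
t=0.410000, p=-4.460337: f=-8.559701 → p ← -4.460337 + 0.41·(-8.559701) = -7.969815
t=0.820000, p=-7.969815: f=-15.186746 → p ← -7.969815 + 0.41·(-15.186746) = -14.196380
t=1.230000, p=-14.196380: f=-26.960273 → p ← -14.196380 + 0.41·(-26.960273) = -25.250093
p(1.64) ≈ -25.2501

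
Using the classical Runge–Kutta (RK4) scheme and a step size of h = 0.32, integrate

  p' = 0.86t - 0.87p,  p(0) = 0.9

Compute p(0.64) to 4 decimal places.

RK4: k1 = f(t_n, p_n); k2 = f(t_n + h/2, p_n + (h/2)·k1); k3 = f(t_n + h/2, p_n + (h/2)·k2); k4 = f(t_n + h, p_n + h·k3); p_{n+1} = p_n + (h/6)·(k1 + 2k2 + 2k3 + k4).
t=0.000000, p=0.900000:
  k1 = f(0.000000, 0.900000) = -0.783000
  k2 = f(0.160000, 0.774720) = -0.536406
  k3 = f(0.160000, 0.814175) = -0.570732
  k4 = f(0.320000, 0.717366) = -0.348908
  p ← 0.900000 + (0.32/6)·(k1 + 2k2 + 2k3 + k4) = 0.721537
t=0.320000, p=0.721537:
  k1 = f(0.320000, 0.721537) = -0.352537
  k2 = f(0.480000, 0.665131) = -0.165864
  k3 = f(0.480000, 0.694999) = -0.191849
  k4 = f(0.640000, 0.660145) = -0.023926
  p ← 0.721537 + (0.32/6)·(k1 + 2k2 + 2k3 + k4) = 0.663303
p(0.64) ≈ 0.6633

0.6633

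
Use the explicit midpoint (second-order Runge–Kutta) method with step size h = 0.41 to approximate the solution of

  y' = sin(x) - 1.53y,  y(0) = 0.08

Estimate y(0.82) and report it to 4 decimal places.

0.2588

Midpoint: k1 = f(x_n, y_n); k2 = f(x_n + h/2, y_n + (h/2)·k1); y_{n+1} = y_n + h·k2.
x=0.000000, y=0.080000:
  k1 = f(0.000000, 0.080000) = -0.122400
  k2 = f(0.205000, 0.054908) = 0.119558
  y ← 0.080000 + 0.41·0.119558 = 0.129019
x=0.410000, y=0.129019:
  k1 = f(0.410000, 0.129019) = 0.201211
  k2 = f(0.615000, 0.170267) = 0.316450
  y ← 0.129019 + 0.41·0.316450 = 0.258763
y(0.82) ≈ 0.2588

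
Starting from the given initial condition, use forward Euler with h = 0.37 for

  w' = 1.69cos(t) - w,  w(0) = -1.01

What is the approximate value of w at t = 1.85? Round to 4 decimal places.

Euler: w_{n+1} = w_n + h·f(t_n, w_n).
t=0.000000, w=-1.010000: f=2.700000 → w ← -1.010000 + 0.37·2.700000 = -0.011000
t=0.370000, w=-0.011000: f=1.586633 → w ← -0.011000 + 0.37·1.586633 = 0.576054
t=0.740000, w=0.576054: f=0.671958 → w ← 0.576054 + 0.37·0.671958 = 0.824679
t=1.110000, w=0.824679: f=-0.073201 → w ← 0.824679 + 0.37·(-0.073201) = 0.797594
t=1.480000, w=0.797594: f=-0.644359 → w ← 0.797594 + 0.37·(-0.644359) = 0.559181
w(1.85) ≈ 0.5592

0.5592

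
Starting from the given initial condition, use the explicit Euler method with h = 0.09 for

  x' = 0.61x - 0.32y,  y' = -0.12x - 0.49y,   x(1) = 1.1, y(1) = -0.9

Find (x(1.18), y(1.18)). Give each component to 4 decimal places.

Euler on (x,y): x_{n+1} = x_n + h·x', y_{n+1} = y_n + h·y'.
1.000000: (1.100000, -0.900000); f=(0.959000, 0.309000) → (1.186310, -0.872190)
1.090000: (1.186310, -0.872190); f=(1.002750, 0.285016) → (1.276557, -0.846539)
(x(1.18), y(1.18)) ≈ (1.2766, -0.8465)

1.2766, -0.8465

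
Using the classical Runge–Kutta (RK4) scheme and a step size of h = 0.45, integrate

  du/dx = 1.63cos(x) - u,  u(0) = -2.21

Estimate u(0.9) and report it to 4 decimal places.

-0.0857

RK4: k1 = f(x_n, u_n); k2 = f(x_n + h/2, u_n + (h/2)·k1); k3 = f(x_n + h/2, u_n + (h/2)·k2); k4 = f(x_n + h, u_n + h·k3); u_{n+1} = u_n + (h/6)·(k1 + 2k2 + 2k3 + k4).
x=0.000000, u=-2.210000:
  k1 = f(0.000000, -2.210000) = 3.840000
  k2 = f(0.225000, -1.346000) = 2.934914
  k3 = f(0.225000, -1.549644) = 3.138559
  k4 = f(0.450000, -0.797649) = 2.265377
  u ← -2.210000 + (0.45/6)·(k1 + 2k2 + 2k3 + k4) = -0.841076
x=0.450000, u=-0.841076:
  k1 = f(0.450000, -0.841076) = 2.308805
  k2 = f(0.675000, -0.321595) = 1.594147
  k3 = f(0.675000, -0.482393) = 1.754945
  k4 = f(0.900000, -0.051350) = 1.064575
  u ← -0.841076 + (0.45/6)·(k1 + 2k2 + 2k3 + k4) = -0.085708
u(0.9) ≈ -0.0857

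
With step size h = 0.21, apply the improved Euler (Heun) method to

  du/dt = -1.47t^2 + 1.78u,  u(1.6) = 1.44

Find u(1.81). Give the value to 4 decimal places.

Heun: k1 = f(t_n, u_n); k2 = f(t_n + h, u_n + h·k1); u_{n+1} = u_n + (h/2)·(k1 + k2).
t=1.600000, u=1.440000:
  k1 = f(1.600000, 1.440000) = -1.200000
  k2 = f(1.810000, 1.188000) = -2.701227
  u ← 1.440000 + (0.21/2)·(-1.200000 + (-2.701227)) = 1.030371
u(1.81) ≈ 1.0304

1.0304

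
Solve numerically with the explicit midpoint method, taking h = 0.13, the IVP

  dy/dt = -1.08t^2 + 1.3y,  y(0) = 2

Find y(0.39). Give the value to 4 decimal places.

Midpoint: k1 = f(t_n, y_n); k2 = f(t_n + h/2, y_n + (h/2)·k1); y_{n+1} = y_n + h·k2.
t=0.000000, y=2.000000:
  k1 = f(0.000000, 2.000000) = 2.600000
  k2 = f(0.065000, 2.169000) = 2.815137
  y ← 2.000000 + 0.13·2.815137 = 2.365968
t=0.130000, y=2.365968:
  k1 = f(0.130000, 2.365968) = 3.057506
  k2 = f(0.195000, 2.564706) = 3.293050
  y ← 2.365968 + 0.13·3.293050 = 2.794064
t=0.260000, y=2.794064:
  k1 = f(0.260000, 2.794064) = 3.559276
  k2 = f(0.325000, 3.025417) = 3.818967
  y ← 2.794064 + 0.13·3.818967 = 3.290530
y(0.39) ≈ 3.2905

3.2905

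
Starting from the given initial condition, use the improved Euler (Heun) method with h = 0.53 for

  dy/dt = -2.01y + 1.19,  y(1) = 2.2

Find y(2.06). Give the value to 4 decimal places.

Heun: k1 = f(t_n, y_n); k2 = f(t_n + h, y_n + h·k1); y_{n+1} = y_n + (h/2)·(k1 + k2).
t=1.000000, y=2.200000:
  k1 = f(1.000000, 2.200000) = -3.232000
  k2 = f(1.530000, 0.487040) = 0.211050
  y ← 2.200000 + (0.53/2)·(-3.232000 + 0.211050) = 1.399448
t=1.530000, y=1.399448:
  k1 = f(1.530000, 1.399448) = -1.622891
  k2 = f(2.060000, 0.539316) = 0.105975
  y ← 1.399448 + (0.53/2)·(-1.622891 + 0.105975) = 0.997465
y(2.06) ≈ 0.9975

0.9975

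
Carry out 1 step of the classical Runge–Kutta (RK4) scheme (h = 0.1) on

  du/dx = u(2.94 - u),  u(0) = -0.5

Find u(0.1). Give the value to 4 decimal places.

RK4: k1 = f(x_n, u_n); k2 = f(x_n + h/2, u_n + (h/2)·k1); k3 = f(x_n + h/2, u_n + (h/2)·k2); k4 = f(x_n + h, u_n + h·k3); u_{n+1} = u_n + (h/6)·(k1 + 2k2 + 2k3 + k4).
x=0.000000, u=-0.500000:
  k1 = f(0.000000, -0.500000) = -1.720000
  k2 = f(0.050000, -0.586000) = -2.066236
  k3 = f(0.050000, -0.603312) = -2.137722
  k4 = f(0.100000, -0.713772) = -2.607961
  u ← -0.500000 + (0.1/6)·(k1 + 2k2 + 2k3 + k4) = -0.712265
u(0.1) ≈ -0.7123

-0.7123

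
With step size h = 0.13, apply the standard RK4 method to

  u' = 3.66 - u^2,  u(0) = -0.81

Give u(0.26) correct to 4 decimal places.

RK4: k1 = f(t_n, u_n); k2 = f(t_n + h/2, u_n + (h/2)·k1); k3 = f(t_n + h/2, u_n + (h/2)·k2); k4 = f(t_n + h, u_n + h·k3); u_{n+1} = u_n + (h/6)·(k1 + 2k2 + 2k3 + k4).
t=0.000000, u=-0.810000:
  k1 = f(0.000000, -0.810000) = 3.003900
  k2 = f(0.065000, -0.614747) = 3.282087
  k3 = f(0.065000, -0.596664) = 3.303992
  k4 = f(0.130000, -0.380481) = 3.515234
  u ← -0.810000 + (0.13/6)·(k1 + 2k2 + 2k3 + k4) = -0.383355
t=0.130000, u=-0.383355:
  k1 = f(0.130000, -0.383355) = 3.513039
  k2 = f(0.195000, -0.155008) = 3.635973
  k3 = f(0.195000, -0.147017) = 3.638386
  k4 = f(0.260000, 0.089635) = 3.651966
  u ← -0.383355 + (0.13/6)·(k1 + 2k2 + 2k3 + k4) = 0.087109
u(0.26) ≈ 0.0871

0.0871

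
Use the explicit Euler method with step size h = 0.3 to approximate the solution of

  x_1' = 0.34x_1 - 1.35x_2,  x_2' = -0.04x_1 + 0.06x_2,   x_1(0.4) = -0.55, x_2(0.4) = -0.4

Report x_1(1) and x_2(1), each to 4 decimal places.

Euler on (x_1,x_2): x_1_{n+1} = x_1_n + h·x_1', x_2_{n+1} = x_2_n + h·x_2'.
0.400000: (-0.550000, -0.400000); f=(0.353000, -0.002000) → (-0.444100, -0.400600)
0.700000: (-0.444100, -0.400600); f=(0.389816, -0.006272) → (-0.327155, -0.402482)
(x_1(1), x_2(1)) ≈ (-0.3272, -0.4025)

-0.3272, -0.4025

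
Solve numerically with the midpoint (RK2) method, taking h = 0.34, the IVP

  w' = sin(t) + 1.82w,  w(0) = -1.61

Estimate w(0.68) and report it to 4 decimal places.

Midpoint: k1 = f(t_n, w_n); k2 = f(t_n + h/2, w_n + (h/2)·k1); w_{n+1} = w_n + h·k2.
t=0.000000, w=-1.610000:
  k1 = f(0.000000, -1.610000) = -2.930200
  k2 = f(0.170000, -2.108134) = -3.667622
  w ← -1.610000 + 0.34·(-3.667622) = -2.856991
t=0.340000, w=-2.856991:
  k1 = f(0.340000, -2.856991) = -4.866237
  k2 = f(0.510000, -3.684252) = -6.217161
  w ← -2.856991 + 0.34·(-6.217161) = -4.970826
w(0.68) ≈ -4.9708

-4.9708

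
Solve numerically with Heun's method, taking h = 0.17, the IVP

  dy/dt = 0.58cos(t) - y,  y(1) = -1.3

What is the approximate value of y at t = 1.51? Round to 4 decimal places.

-0.7180

Heun: k1 = f(t_n, y_n); k2 = f(t_n + h, y_n + h·k1); y_{n+1} = y_n + (h/2)·(k1 + k2).
t=1.000000, y=-1.300000:
  k1 = f(1.000000, -1.300000) = 1.613375
  k2 = f(1.170000, -1.025726) = 1.252014
  y ← -1.300000 + (0.17/2)·(1.613375 + 1.252014) = -1.056442
t=1.170000, y=-1.056442:
  k1 = f(1.170000, -1.056442) = 1.282730
  k2 = f(1.340000, -0.838378) = 0.971054
  y ← -1.056442 + (0.17/2)·(1.282730 + 0.971054) = -0.864870
t=1.340000, y=-0.864870:
  k1 = f(1.340000, -0.864870) = 0.997547
  k2 = f(1.510000, -0.695287) = 0.730527
  y ← -0.864870 + (0.17/2)·(0.997547 + 0.730527) = -0.717984
y(1.51) ≈ -0.7180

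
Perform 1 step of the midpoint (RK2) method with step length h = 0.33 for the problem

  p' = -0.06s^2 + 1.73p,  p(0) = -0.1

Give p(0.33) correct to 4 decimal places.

-0.1739

Midpoint: k1 = f(s_n, p_n); k2 = f(s_n + h/2, p_n + (h/2)·k1); p_{n+1} = p_n + h·k2.
s=0.000000, p=-0.100000:
  k1 = f(0.000000, -0.100000) = -0.173000
  k2 = f(0.165000, -0.128545) = -0.224016
  p ← -0.100000 + 0.33·(-0.224016) = -0.173925
p(0.33) ≈ -0.1739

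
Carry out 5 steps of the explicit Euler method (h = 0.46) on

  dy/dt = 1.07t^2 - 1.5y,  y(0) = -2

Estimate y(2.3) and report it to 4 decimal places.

Euler: y_{n+1} = y_n + h·f(t_n, y_n).
t=0.000000, y=-2.000000: f=3.000000 → y ← -2.000000 + 0.46·3.000000 = -0.620000
t=0.460000, y=-0.620000: f=1.156412 → y ← -0.620000 + 0.46·1.156412 = -0.088050
t=0.920000, y=-0.088050: f=1.037724 → y ← -0.088050 + 0.46·1.037724 = 0.389302
t=1.380000, y=0.389302: f=1.453754 → y ← 0.389302 + 0.46·1.453754 = 1.058029
t=1.840000, y=1.058029: f=2.035548 → y ← 1.058029 + 0.46·2.035548 = 1.994381
y(2.3) ≈ 1.9944

1.9944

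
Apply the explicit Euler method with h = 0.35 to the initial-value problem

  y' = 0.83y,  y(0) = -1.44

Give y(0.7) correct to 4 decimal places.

-2.3982

Euler: y_{n+1} = y_n + h·f(t_n, y_n).
t=0.000000, y=-1.440000: f=-1.195200 → y ← -1.440000 + 0.35·(-1.195200) = -1.858320
t=0.350000, y=-1.858320: f=-1.542406 → y ← -1.858320 + 0.35·(-1.542406) = -2.398162
y(0.7) ≈ -2.3982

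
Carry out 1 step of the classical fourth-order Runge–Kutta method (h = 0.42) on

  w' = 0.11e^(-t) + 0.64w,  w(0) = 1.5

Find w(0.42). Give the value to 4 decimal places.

RK4: k1 = f(t_n, w_n); k2 = f(t_n + h/2, w_n + (h/2)·k1); k3 = f(t_n + h/2, w_n + (h/2)·k2); k4 = f(t_n + h, w_n + h·k3); w_{n+1} = w_n + (h/6)·(k1 + 2k2 + 2k3 + k4).
t=0.000000, w=1.500000:
  k1 = f(0.000000, 1.500000) = 1.070000
  k2 = f(0.210000, 1.724700) = 1.192972
  k3 = f(0.210000, 1.750524) = 1.209500
  k4 = f(0.420000, 2.007990) = 1.357389
  w ← 1.500000 + (0.42/6)·(k1 + 2k2 + 2k3 + k4) = 2.006263
w(0.42) ≈ 2.0063

2.0063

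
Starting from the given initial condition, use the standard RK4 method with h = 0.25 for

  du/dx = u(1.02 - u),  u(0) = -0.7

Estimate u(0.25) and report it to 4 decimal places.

-1.1279

RK4: k1 = f(x_n, u_n); k2 = f(x_n + h/2, u_n + (h/2)·k1); k3 = f(x_n + h/2, u_n + (h/2)·k2); k4 = f(x_n + h, u_n + h·k3); u_{n+1} = u_n + (h/6)·(k1 + 2k2 + 2k3 + k4).
x=0.000000, u=-0.700000:
  k1 = f(0.000000, -0.700000) = -1.204000
  k2 = f(0.125000, -0.850500) = -1.590860
  k3 = f(0.125000, -0.898858) = -1.724780
  k4 = f(0.250000, -1.131195) = -2.433421
  u ← -0.700000 + (0.25/6)·(k1 + 2k2 + 2k3 + k4) = -1.127863
u(0.25) ≈ -1.1279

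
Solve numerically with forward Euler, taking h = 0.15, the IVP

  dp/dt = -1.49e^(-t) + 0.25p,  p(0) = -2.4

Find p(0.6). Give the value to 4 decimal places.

-3.5517

Euler: p_{n+1} = p_n + h·f(t_n, p_n).
t=0.000000, p=-2.400000: f=-2.090000 → p ← -2.400000 + 0.15·(-2.090000) = -2.713500
t=0.150000, p=-2.713500: f=-1.960830 → p ← -2.713500 + 0.15·(-1.960830) = -3.007624
t=0.300000, p=-3.007624: f=-1.855725 → p ← -3.007624 + 0.15·(-1.855725) = -3.285983
t=0.450000, p=-3.285983: f=-1.771562 → p ← -3.285983 + 0.15·(-1.771562) = -3.551718
p(0.6) ≈ -3.5517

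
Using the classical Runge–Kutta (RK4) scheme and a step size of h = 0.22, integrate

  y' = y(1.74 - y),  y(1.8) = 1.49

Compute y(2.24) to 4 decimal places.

RK4: k1 = f(t_n, y_n); k2 = f(t_n + h/2, y_n + (h/2)·k1); k3 = f(t_n + h/2, y_n + (h/2)·k2); k4 = f(t_n + h, y_n + h·k3); y_{n+1} = y_n + (h/6)·(k1 + 2k2 + 2k3 + k4).
t=1.800000, y=1.490000:
  k1 = f(1.800000, 1.490000) = 0.372500
  k2 = f(1.910000, 1.530975) = 0.320012
  k3 = f(1.910000, 1.525201) = 0.327611
  k4 = f(2.020000, 1.562074) = 0.277933
  y ← 1.490000 + (0.22/6)·(k1 + 2k2 + 2k3 + k4) = 1.561342
t=2.020000, y=1.561342:
  k1 = f(2.020000, 1.561342) = 0.278947
  k2 = f(2.130000, 1.592026) = 0.235579
  k3 = f(2.130000, 1.587255) = 0.242445
  k4 = f(2.240000, 1.614679) = 0.202353
  y ← 1.561342 + (0.22/6)·(k1 + 2k2 + 2k3 + k4) = 1.614044
y(2.24) ≈ 1.6140

1.6140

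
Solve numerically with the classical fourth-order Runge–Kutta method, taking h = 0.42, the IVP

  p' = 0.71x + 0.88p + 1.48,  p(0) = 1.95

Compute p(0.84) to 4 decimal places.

6.2489

RK4: k1 = f(x_n, p_n); k2 = f(x_n + h/2, p_n + (h/2)·k1); k3 = f(x_n + h/2, p_n + (h/2)·k2); k4 = f(x_n + h, p_n + h·k3); p_{n+1} = p_n + (h/6)·(k1 + 2k2 + 2k3 + k4).
x=0.000000, p=1.950000:
  k1 = f(0.000000, 1.950000) = 3.196000
  k2 = f(0.210000, 2.621160) = 3.935721
  k3 = f(0.210000, 2.776501) = 4.072421
  k4 = f(0.420000, 3.660417) = 4.999367
  p ← 1.950000 + (0.42/6)·(k1 + 2k2 + 2k3 + k4) = 3.644816
x=0.420000, p=3.644816:
  k1 = f(0.420000, 3.644816) = 4.985638
  k2 = f(0.630000, 4.691799) = 6.056084
  k3 = f(0.630000, 4.916593) = 6.253902
  k4 = f(0.840000, 6.271454) = 7.595280
  p ← 3.644816 + (0.42/6)·(k1 + 2k2 + 2k3 + k4) = 6.248878
p(0.84) ≈ 6.2489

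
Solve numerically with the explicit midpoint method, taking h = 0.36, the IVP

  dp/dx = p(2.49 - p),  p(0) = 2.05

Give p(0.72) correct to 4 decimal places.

Midpoint: k1 = f(x_n, p_n); k2 = f(x_n + h/2, p_n + (h/2)·k1); p_{n+1} = p_n + h·k2.
x=0.000000, p=2.050000:
  k1 = f(0.000000, 2.050000) = 0.902000
  k2 = f(0.180000, 2.212360) = 0.614240
  p ← 2.050000 + 0.36·0.614240 = 2.271126
x=0.360000, p=2.271126:
  k1 = f(0.360000, 2.271126) = 0.497090
  k2 = f(0.540000, 2.360602) = 0.305456
  p ← 2.271126 + 0.36·0.305456 = 2.381090
p(0.72) ≈ 2.3811

2.3811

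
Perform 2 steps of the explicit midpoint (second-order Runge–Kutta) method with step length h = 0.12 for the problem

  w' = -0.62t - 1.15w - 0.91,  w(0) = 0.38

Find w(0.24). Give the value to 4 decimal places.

0.0817

Midpoint: k1 = f(t_n, w_n); k2 = f(t_n + h/2, w_n + (h/2)·k1); w_{n+1} = w_n + h·k2.
t=0.000000, w=0.380000:
  k1 = f(0.000000, 0.380000) = -1.347000
  k2 = f(0.060000, 0.299180) = -1.291257
  w ← 0.380000 + 0.12·(-1.291257) = 0.225049
t=0.120000, w=0.225049:
  k1 = f(0.120000, 0.225049) = -1.243207
  k2 = f(0.180000, 0.150457) = -1.194625
  w ← 0.225049 + 0.12·(-1.194625) = 0.081694
w(0.24) ≈ 0.0817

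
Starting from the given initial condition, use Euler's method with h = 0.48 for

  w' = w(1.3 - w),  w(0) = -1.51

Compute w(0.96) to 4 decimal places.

Euler: w_{n+1} = w_n + h·f(t_n, w_n).
t=0.000000, w=-1.510000: f=-4.243100 → w ← -1.510000 + 0.48·(-4.243100) = -3.546688
t=0.480000, w=-3.546688: f=-17.189690 → w ← -3.546688 + 0.48·(-17.189690) = -11.797739
w(0.96) ≈ -11.7977

-11.7977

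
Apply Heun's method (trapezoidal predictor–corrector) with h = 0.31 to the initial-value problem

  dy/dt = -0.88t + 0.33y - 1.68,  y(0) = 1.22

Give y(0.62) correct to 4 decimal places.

Heun: k1 = f(t_n, y_n); k2 = f(t_n + h, y_n + h·k1); y_{n+1} = y_n + (h/2)·(k1 + k2).
t=0.000000, y=1.220000:
  k1 = f(0.000000, 1.220000) = -1.277400
  k2 = f(0.310000, 0.824006) = -1.680878
  y ← 1.220000 + (0.31/2)·(-1.277400 + (-1.680878)) = 0.761467
t=0.310000, y=0.761467:
  k1 = f(0.310000, 0.761467) = -1.701516
  k2 = f(0.620000, 0.233997) = -2.148381
  y ← 0.761467 + (0.31/2)·(-1.701516 + (-2.148381)) = 0.164733
y(0.62) ≈ 0.1647

0.1647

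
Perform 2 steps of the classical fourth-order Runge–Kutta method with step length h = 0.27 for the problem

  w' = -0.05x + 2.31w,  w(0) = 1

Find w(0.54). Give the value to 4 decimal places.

3.4665

RK4: k1 = f(x_n, w_n); k2 = f(x_n + h/2, w_n + (h/2)·k1); k3 = f(x_n + h/2, w_n + (h/2)·k2); k4 = f(x_n + h, w_n + h·k3); w_{n+1} = w_n + (h/6)·(k1 + 2k2 + 2k3 + k4).
x=0.000000, w=1.000000:
  k1 = f(0.000000, 1.000000) = 2.310000
  k2 = f(0.135000, 1.311850) = 3.023624
  k3 = f(0.135000, 1.408189) = 3.246167
  k4 = f(0.270000, 1.876465) = 4.321134
  w ← 1.000000 + (0.27/6)·(k1 + 2k2 + 2k3 + k4) = 1.862682
x=0.270000, w=1.862682:
  k1 = f(0.270000, 1.862682) = 4.289296
  k2 = f(0.405000, 2.441737) = 5.620163
  k3 = f(0.405000, 2.621404) = 6.035194
  k4 = f(0.540000, 3.492184) = 8.039946
  w ← 1.862682 + (0.27/6)·(k1 + 2k2 + 2k3 + k4) = 3.466480
w(0.54) ≈ 3.4665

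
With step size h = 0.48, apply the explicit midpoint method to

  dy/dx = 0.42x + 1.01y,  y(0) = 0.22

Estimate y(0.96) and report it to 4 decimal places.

Midpoint: k1 = f(x_n, y_n); k2 = f(x_n + h/2, y_n + (h/2)·k1); y_{n+1} = y_n + h·k2.
x=0.000000, y=0.220000:
  k1 = f(0.000000, 0.220000) = 0.222200
  k2 = f(0.240000, 0.273328) = 0.376861
  y ← 0.220000 + 0.48·0.376861 = 0.400893
x=0.480000, y=0.400893:
  k1 = f(0.480000, 0.400893) = 0.606502
  k2 = f(0.720000, 0.546454) = 0.854319
  y ← 0.400893 + 0.48·0.854319 = 0.810966
y(0.96) ≈ 0.8110

0.8110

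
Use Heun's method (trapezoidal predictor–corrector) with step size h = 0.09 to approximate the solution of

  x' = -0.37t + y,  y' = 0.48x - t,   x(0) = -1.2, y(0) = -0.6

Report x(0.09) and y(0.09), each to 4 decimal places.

Heun on (x,y): k1 = f(t_n, state_n); k2 = f(t_n + h, state_n + h·k1); state_{n+1} = state_n + (h/2)·(k1 + k2).
0.000000: (-1.200000, -0.600000)
  k1 = (-0.600000, -0.576000)
  predictor → (-1.254000, -0.651840)
  k2 = (-0.685140, -0.691920)
  → (-1.257831, -0.657056)
(x(0.09), y(0.09)) ≈ (-1.2578, -0.6571)

-1.2578, -0.6571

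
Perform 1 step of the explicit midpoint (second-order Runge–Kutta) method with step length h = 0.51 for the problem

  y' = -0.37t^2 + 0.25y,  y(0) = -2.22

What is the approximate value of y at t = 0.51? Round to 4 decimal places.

-2.5334

Midpoint: k1 = f(t_n, y_n); k2 = f(t_n + h/2, y_n + (h/2)·k1); y_{n+1} = y_n + h·k2.
t=0.000000, y=-2.220000:
  k1 = f(0.000000, -2.220000) = -0.555000
  k2 = f(0.255000, -2.361525) = -0.614441
  y ← -2.220000 + 0.51·(-0.614441) = -2.533365
y(0.51) ≈ -2.5334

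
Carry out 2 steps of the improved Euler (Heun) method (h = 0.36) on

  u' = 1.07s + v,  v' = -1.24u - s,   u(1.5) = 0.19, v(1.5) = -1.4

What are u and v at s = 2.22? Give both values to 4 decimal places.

0.1100, -2.9297

Heun on (u,v): k1 = f(s_n, state_n); k2 = f(s_n + h, state_n + h·k1); state_{n+1} = state_n + (h/2)·(k1 + k2).
1.500000: (0.190000, -1.400000)
  k1 = (0.205000, -1.735600)
  predictor → (0.263800, -2.024816)
  k2 = (-0.034616, -2.187112)
  → (0.220669, -2.106088)
1.860000: (0.220669, -2.106088)
  k1 = (-0.115888, -2.133630)
  predictor → (0.178949, -2.874195)
  k2 = (-0.498795, -2.441897)
  → (0.110026, -2.929683)
(u(2.22), v(2.22)) ≈ (0.1100, -2.9297)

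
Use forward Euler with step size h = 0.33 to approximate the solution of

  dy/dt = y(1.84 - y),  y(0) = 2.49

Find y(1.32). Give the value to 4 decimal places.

Euler: y_{n+1} = y_n + h·f(t_n, y_n).
t=0.000000, y=2.490000: f=-1.618500 → y ← 2.490000 + 0.33·(-1.618500) = 1.955895
t=0.330000, y=1.955895: f=-0.226678 → y ← 1.955895 + 0.33·(-0.226678) = 1.881091
t=0.660000, y=1.881091: f=-0.077296 → y ← 1.881091 + 0.33·(-0.077296) = 1.855583
t=0.990000, y=1.855583: f=-0.028916 → y ← 1.855583 + 0.33·(-0.028916) = 1.846041
y(1.32) ≈ 1.8460

1.8460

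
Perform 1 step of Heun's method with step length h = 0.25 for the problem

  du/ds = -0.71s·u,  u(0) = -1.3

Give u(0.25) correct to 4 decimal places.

Heun: k1 = f(s_n, u_n); k2 = f(s_n + h, u_n + h·k1); u_{n+1} = u_n + (h/2)·(k1 + k2).
s=0.000000, u=-1.300000:
  k1 = f(0.000000, -1.300000) = 0.000000
  k2 = f(0.250000, -1.300000) = 0.230750
  u ← -1.300000 + (0.25/2)·(0.000000 + 0.230750) = -1.271156
u(0.25) ≈ -1.2712

-1.2712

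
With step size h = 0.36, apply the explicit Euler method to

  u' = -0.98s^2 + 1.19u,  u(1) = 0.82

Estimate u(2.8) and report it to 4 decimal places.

Euler: u_{n+1} = u_n + h·f(s_n, u_n).
s=1.000000, u=0.820000: f=-0.004200 → u ← 0.820000 + 0.36·(-0.004200) = 0.818488
s=1.360000, u=0.818488: f=-0.838607 → u ← 0.818488 + 0.36·(-0.838607) = 0.516589
s=1.720000, u=0.516589: f=-2.284491 → u ← 0.516589 + 0.36·(-2.284491) = -0.305827
s=2.080000, u=-0.305827: f=-4.603806 → u ← -0.305827 + 0.36·(-4.603806) = -1.963198
s=2.440000, u=-1.963198: f=-8.170733 → u ← -1.963198 + 0.36·(-8.170733) = -4.904661
u(2.8) ≈ -4.9047

-4.9047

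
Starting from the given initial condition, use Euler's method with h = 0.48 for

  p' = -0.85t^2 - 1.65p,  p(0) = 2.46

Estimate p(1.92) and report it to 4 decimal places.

Euler: p_{n+1} = p_n + h·f(t_n, p_n).
t=0.000000, p=2.460000: f=-4.059000 → p ← 2.460000 + 0.48·(-4.059000) = 0.511680
t=0.480000, p=0.511680: f=-1.040112 → p ← 0.511680 + 0.48·(-1.040112) = 0.012426
t=0.960000, p=0.012426: f=-0.803863 → p ← 0.012426 + 0.48·(-0.803863) = -0.373428
t=1.440000, p=-0.373428: f=-1.146404 → p ← -0.373428 + 0.48·(-1.146404) = -0.923702
p(1.92) ≈ -0.9237

-0.9237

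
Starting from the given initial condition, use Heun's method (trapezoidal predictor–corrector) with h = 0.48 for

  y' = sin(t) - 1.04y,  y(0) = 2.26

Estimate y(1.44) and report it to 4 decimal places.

Heun: k1 = f(t_n, y_n); k2 = f(t_n + h, y_n + h·k1); y_{n+1} = y_n + (h/2)·(k1 + k2).
t=0.000000, y=2.260000:
  k1 = f(0.000000, 2.260000) = -2.350400
  k2 = f(0.480000, 1.131808) = -0.715301
  y ← 2.260000 + (0.48/2)·(-2.350400 + (-0.715301)) = 1.524232
t=0.480000, y=1.524232:
  k1 = f(0.480000, 1.524232) = -1.123422
  k2 = f(0.960000, 0.984989) = -0.205197
  y ← 1.524232 + (0.48/2)·(-1.123422 + (-0.205197)) = 1.205363
t=0.960000, y=1.205363:
  k1 = f(0.960000, 1.205363) = -0.434386
  k2 = f(1.440000, 0.996858) = -0.045274
  y ← 1.205363 + (0.48/2)·(-0.434386 + (-0.045274)) = 1.090245
y(1.44) ≈ 1.0902

1.0902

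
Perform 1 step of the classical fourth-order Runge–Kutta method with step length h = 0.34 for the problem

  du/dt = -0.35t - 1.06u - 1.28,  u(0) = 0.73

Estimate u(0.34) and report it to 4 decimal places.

RK4: k1 = f(t_n, u_n); k2 = f(t_n + h/2, u_n + (h/2)·k1); k3 = f(t_n + h/2, u_n + (h/2)·k2); k4 = f(t_n + h, u_n + h·k3); u_{n+1} = u_n + (h/6)·(k1 + 2k2 + 2k3 + k4).
t=0.000000, u=0.730000:
  k1 = f(0.000000, 0.730000) = -2.053800
  k2 = f(0.170000, 0.380854) = -1.743205
  k3 = f(0.170000, 0.433655) = -1.799174
  k4 = f(0.340000, 0.118281) = -1.524378
  u ← 0.730000 + (0.34/6)·(k1 + 2k2 + 2k3 + k4) = 0.125767
u(0.34) ≈ 0.1258

0.1258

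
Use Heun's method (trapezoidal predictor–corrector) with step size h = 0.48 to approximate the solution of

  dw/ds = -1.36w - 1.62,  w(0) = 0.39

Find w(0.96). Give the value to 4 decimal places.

Heun: k1 = f(s_n, w_n); k2 = f(s_n + h, w_n + h·k1); w_{n+1} = w_n + (h/2)·(k1 + k2).
s=0.000000, w=0.390000:
  k1 = f(0.000000, 0.390000) = -2.150400
  k2 = f(0.480000, -0.642192) = -0.746619
  w ← 0.390000 + (0.48/2)·(-2.150400 + (-0.746619)) = -0.305285
s=0.480000, w=-0.305285:
  k1 = f(0.480000, -0.305285) = -1.204813
  k2 = f(0.960000, -0.883595) = -0.418311
  w ← -0.305285 + (0.48/2)·(-1.204813 + (-0.418311)) = -0.694834
w(0.96) ≈ -0.6948

-0.6948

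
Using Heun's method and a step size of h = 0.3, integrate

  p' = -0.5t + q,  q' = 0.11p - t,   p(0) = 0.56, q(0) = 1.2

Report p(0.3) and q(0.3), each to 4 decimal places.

Heun on (p,q): k1 = f(t_n, state_n); k2 = f(t_n + h, state_n + h·k1); state_{n+1} = state_n + (h/2)·(k1 + k2).
0.000000: (0.560000, 1.200000)
  k1 = (1.200000, 0.061600)
  predictor → (0.920000, 1.218480)
  k2 = (1.068480, -0.198800)
  → (0.900272, 1.179420)
(p(0.3), q(0.3)) ≈ (0.9003, 1.1794)

0.9003, 1.1794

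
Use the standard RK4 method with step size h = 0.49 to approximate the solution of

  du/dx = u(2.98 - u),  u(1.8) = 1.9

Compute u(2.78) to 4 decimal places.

2.8782

RK4: k1 = f(x_n, u_n); k2 = f(x_n + h/2, u_n + (h/2)·k1); k3 = f(x_n + h/2, u_n + (h/2)·k2); k4 = f(x_n + h, u_n + h·k3); u_{n+1} = u_n + (h/6)·(k1 + 2k2 + 2k3 + k4).
x=1.800000, u=1.900000:
  k1 = f(1.800000, 1.900000) = 2.052000
  k2 = f(2.045000, 2.402740) = 1.387006
  k3 = f(2.045000, 2.239816) = 1.657875
  k4 = f(2.290000, 2.712359) = 0.725939
  u ← 1.900000 + (0.49/6)·(k1 + 2k2 + 2k3 + k4) = 2.624196
x=2.290000, u=2.624196:
  k1 = f(2.290000, 2.624196) = 0.933700
  k2 = f(2.535000, 2.852952) = 0.362461
  k3 = f(2.535000, 2.712999) = 0.724374
  k4 = f(2.780000, 2.979139) = 0.002565
  u ← 2.624196 + (0.49/6)·(k1 + 2k2 + 2k3 + k4) = 2.878174
u(2.78) ≈ 2.8782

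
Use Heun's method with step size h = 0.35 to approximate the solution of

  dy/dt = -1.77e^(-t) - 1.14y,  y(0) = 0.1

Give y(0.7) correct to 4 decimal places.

Heun: k1 = f(t_n, y_n); k2 = f(t_n + h, y_n + h·k1); y_{n+1} = y_n + (h/2)·(k1 + k2).
t=0.000000, y=0.100000:
  k1 = f(0.000000, 0.100000) = -1.884000
  k2 = f(0.350000, -0.559400) = -0.609582
  y ← 0.100000 + (0.35/2)·(-1.884000 + (-0.609582)) = -0.336377
t=0.350000, y=-0.336377:
  k1 = f(0.350000, -0.336377) = -0.863828
  k2 = f(0.700000, -0.638717) = -0.150819
  y ← -0.336377 + (0.35/2)·(-0.863828 + (-0.150819)) = -0.513940
y(0.7) ≈ -0.5139

-0.5139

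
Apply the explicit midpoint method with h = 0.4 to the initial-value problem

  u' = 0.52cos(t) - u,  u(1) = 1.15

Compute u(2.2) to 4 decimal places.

0.3000

Midpoint: k1 = f(t_n, u_n); k2 = f(t_n + h/2, u_n + (h/2)·k1); u_{n+1} = u_n + h·k2.
t=1.000000, u=1.150000:
  k1 = f(1.000000, 1.150000) = -0.869043
  k2 = f(1.200000, 0.976191) = -0.787765
  u ← 1.150000 + 0.4·(-0.787765) = 0.834894
t=1.400000, u=0.834894:
  k1 = f(1.400000, 0.834894) = -0.746511
  k2 = f(1.600000, 0.685592) = -0.700775
  u ← 0.834894 + 0.4·(-0.700775) = 0.554584
t=1.800000, u=0.554584:
  k1 = f(1.800000, 0.554584) = -0.672729
  k2 = f(2.000000, 0.420038) = -0.636434
  u ← 0.554584 + 0.4·(-0.636434) = 0.300010
u(2.2) ≈ 0.3000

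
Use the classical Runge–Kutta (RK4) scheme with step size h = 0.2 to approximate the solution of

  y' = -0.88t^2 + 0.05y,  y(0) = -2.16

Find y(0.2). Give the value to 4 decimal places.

RK4: k1 = f(t_n, y_n); k2 = f(t_n + h/2, y_n + (h/2)·k1); k3 = f(t_n + h/2, y_n + (h/2)·k2); k4 = f(t_n + h, y_n + h·k3); y_{n+1} = y_n + (h/6)·(k1 + 2k2 + 2k3 + k4).
t=0.000000, y=-2.160000:
  k1 = f(0.000000, -2.160000) = -0.108000
  k2 = f(0.100000, -2.170800) = -0.117340
  k3 = f(0.100000, -2.171734) = -0.117387
  k4 = f(0.200000, -2.183477) = -0.144374
  y ← -2.160000 + (0.2/6)·(k1 + 2k2 + 2k3 + k4) = -2.184061
y(0.2) ≈ -2.1841

-2.1841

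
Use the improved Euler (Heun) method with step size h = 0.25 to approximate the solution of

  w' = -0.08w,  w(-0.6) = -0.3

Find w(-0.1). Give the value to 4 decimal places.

Heun: k1 = f(t_n, w_n); k2 = f(t_n + h, w_n + h·k1); w_{n+1} = w_n + (h/2)·(k1 + k2).
t=-0.600000, w=-0.300000:
  k1 = f(-0.600000, -0.300000) = 0.024000
  k2 = f(-0.350000, -0.294000) = 0.023520
  w ← -0.300000 + (0.25/2)·(0.024000 + 0.023520) = -0.294060
t=-0.350000, w=-0.294060:
  k1 = f(-0.350000, -0.294060) = 0.023525
  k2 = f(-0.100000, -0.288179) = 0.023054
  w ← -0.294060 + (0.25/2)·(0.023525 + 0.023054) = -0.288238
w(-0.1) ≈ -0.2882

-0.2882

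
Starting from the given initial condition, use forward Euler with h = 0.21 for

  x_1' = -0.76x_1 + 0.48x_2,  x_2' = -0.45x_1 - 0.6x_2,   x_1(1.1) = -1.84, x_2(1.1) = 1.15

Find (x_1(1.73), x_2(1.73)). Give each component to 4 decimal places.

-0.7929, 1.1211

Euler on (x_1,x_2): x_1_{n+1} = x_1_n + h·x_1', x_2_{n+1} = x_2_n + h·x_2'.
1.100000: (-1.840000, 1.150000); f=(1.950400, 0.138000) → (-1.430416, 1.178980)
1.310000: (-1.430416, 1.178980); f=(1.653027, -0.063701) → (-1.083280, 1.165603)
1.520000: (-1.083280, 1.165603); f=(1.382782, -0.211886) → (-0.792896, 1.121107)
(x_1(1.73), x_2(1.73)) ≈ (-0.7929, 1.1211)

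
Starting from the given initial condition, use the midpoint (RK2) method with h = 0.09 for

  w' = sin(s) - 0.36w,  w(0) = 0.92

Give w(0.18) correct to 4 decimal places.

Midpoint: k1 = f(s_n, w_n); k2 = f(s_n + h/2, w_n + (h/2)·k1); w_{n+1} = w_n + h·k2.
s=0.000000, w=0.920000:
  k1 = f(0.000000, 0.920000) = -0.331200
  k2 = f(0.045000, 0.905096) = -0.280850
  w ← 0.920000 + 0.09·(-0.280850) = 0.894724
s=0.090000, w=0.894724:
  k1 = f(0.090000, 0.894724) = -0.232222
  k2 = f(0.135000, 0.884274) = -0.183748
  w ← 0.894724 + 0.09·(-0.183748) = 0.878186
w(0.18) ≈ 0.8782

0.8782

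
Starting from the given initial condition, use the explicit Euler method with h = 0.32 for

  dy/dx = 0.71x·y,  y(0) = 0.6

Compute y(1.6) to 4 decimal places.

1.1592

Euler: y_{n+1} = y_n + h·f(x_n, y_n).
x=0.000000, y=0.600000: f=0.000000 → y ← 0.600000 + 0.32·0.000000 = 0.600000
x=0.320000, y=0.600000: f=0.136320 → y ← 0.600000 + 0.32·0.136320 = 0.643622
x=0.640000, y=0.643622: f=0.292462 → y ← 0.643622 + 0.32·0.292462 = 0.737210
x=0.960000, y=0.737210: f=0.502483 → y ← 0.737210 + 0.32·0.502483 = 0.898005
x=1.280000, y=0.898005: f=0.816107 → y ← 0.898005 + 0.32·0.816107 = 1.159159
y(1.6) ≈ 1.1592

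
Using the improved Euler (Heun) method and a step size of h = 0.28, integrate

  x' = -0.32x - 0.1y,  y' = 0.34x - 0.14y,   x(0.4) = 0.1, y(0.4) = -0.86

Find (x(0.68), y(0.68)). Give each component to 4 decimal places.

0.1138, -0.8169

Heun on (x,y): k1 = f(t_n, state_n); k2 = f(t_n + h, state_n + h·k1); state_{n+1} = state_n + (h/2)·(k1 + k2).
0.400000: (0.100000, -0.860000)
  k1 = (0.054000, 0.154400)
  predictor → (0.115120, -0.816768)
  k2 = (0.044838, 0.153488)
  → (0.113837, -0.816896)
(x(0.68), y(0.68)) ≈ (0.1138, -0.8169)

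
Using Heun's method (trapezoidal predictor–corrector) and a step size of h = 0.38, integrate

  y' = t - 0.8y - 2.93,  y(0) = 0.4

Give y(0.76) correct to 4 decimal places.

Heun: k1 = f(t_n, y_n); k2 = f(t_n + h, y_n + h·k1); y_{n+1} = y_n + (h/2)·(k1 + k2).
t=0.000000, y=0.400000:
  k1 = f(0.000000, 0.400000) = -3.250000
  k2 = f(0.380000, -0.835000) = -1.882000
  y ← 0.400000 + (0.38/2)·(-3.250000 + (-1.882000)) = -0.575080
t=0.380000, y=-0.575080:
  k1 = f(0.380000, -0.575080) = -2.089936
  k2 = f(0.760000, -1.369256) = -1.074595
  y ← -0.575080 + (0.38/2)·(-2.089936 + (-1.074595)) = -1.176341
y(0.76) ≈ -1.1763

-1.1763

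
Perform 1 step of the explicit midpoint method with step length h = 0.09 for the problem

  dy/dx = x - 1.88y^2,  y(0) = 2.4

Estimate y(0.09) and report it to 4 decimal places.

1.7850

Midpoint: k1 = f(x_n, y_n); k2 = f(x_n + h/2, y_n + (h/2)·k1); y_{n+1} = y_n + h·k2.
x=0.000000, y=2.400000:
  k1 = f(0.000000, 2.400000) = -10.828800
  k2 = f(0.045000, 1.912704) = -6.832861
  y ← 2.400000 + 0.09·(-6.832861) = 1.785043
y(0.09) ≈ 1.7850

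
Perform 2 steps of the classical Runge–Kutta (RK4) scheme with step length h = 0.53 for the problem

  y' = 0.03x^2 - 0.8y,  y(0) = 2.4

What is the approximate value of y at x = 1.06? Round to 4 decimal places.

1.0380

RK4: k1 = f(x_n, y_n); k2 = f(x_n + h/2, y_n + (h/2)·k1); k3 = f(x_n + h/2, y_n + (h/2)·k2); k4 = f(x_n + h, y_n + h·k3); y_{n+1} = y_n + (h/6)·(k1 + 2k2 + 2k3 + k4).
x=0.000000, y=2.400000:
  k1 = f(0.000000, 2.400000) = -1.920000
  k2 = f(0.265000, 1.891200) = -1.510853
  k3 = f(0.265000, 1.999624) = -1.597592
  k4 = f(0.530000, 1.553276) = -1.234194
  y ← 2.400000 + (0.53/6)·(k1 + 2k2 + 2k3 + k4) = 1.572221
x=0.530000, y=1.572221:
  k1 = f(0.530000, 1.572221) = -1.249350
  k2 = f(0.795000, 1.241143) = -0.973954
  k3 = f(0.795000, 1.314123) = -1.032338
  k4 = f(1.060000, 1.025082) = -0.786357
  y ← 1.572221 + (0.53/6)·(k1 + 2k2 + 2k3 + k4) = 1.037955
y(1.06) ≈ 1.0380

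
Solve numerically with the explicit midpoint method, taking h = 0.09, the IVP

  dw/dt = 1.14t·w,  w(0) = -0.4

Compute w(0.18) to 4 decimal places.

Midpoint: k1 = f(t_n, w_n); k2 = f(t_n + h/2, w_n + (h/2)·k1); w_{n+1} = w_n + h·k2.
t=0.000000, w=-0.400000:
  k1 = f(0.000000, -0.400000) = 0.000000
  k2 = f(0.045000, -0.400000) = -0.020520
  w ← -0.400000 + 0.09·(-0.020520) = -0.401847
t=0.090000, w=-0.401847:
  k1 = f(0.090000, -0.401847) = -0.041229
  k2 = f(0.135000, -0.403702) = -0.062130
  w ← -0.401847 + 0.09·(-0.062130) = -0.407438
w(0.18) ≈ -0.4074

-0.4074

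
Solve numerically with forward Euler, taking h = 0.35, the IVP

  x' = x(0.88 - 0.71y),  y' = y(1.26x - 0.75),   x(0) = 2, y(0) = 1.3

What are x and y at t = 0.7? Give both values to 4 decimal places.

Euler on (x,y): x_{n+1} = x_n + h·x', y_{n+1} = y_n + h·y'.
0.000000: (2.000000, 1.300000); f=(-0.086000, 2.301000) → (1.969900, 2.105350)
0.350000: (1.969900, 2.105350); f=(-1.211092, 3.646622) → (1.546018, 3.381668)
(x(0.7), y(0.7)) ≈ (1.5460, 3.3817)

1.5460, 3.3817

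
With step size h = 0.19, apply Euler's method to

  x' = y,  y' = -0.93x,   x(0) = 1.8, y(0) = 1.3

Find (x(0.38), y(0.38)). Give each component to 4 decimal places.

Euler on (x,y): x_{n+1} = x_n + h·x', y_{n+1} = y_n + h·y'.
0.000000: (1.800000, 1.300000); f=(1.300000, -1.674000) → (2.047000, 0.981940)
0.190000: (2.047000, 0.981940); f=(0.981940, -1.903710) → (2.233569, 0.620235)
(x(0.38), y(0.38)) ≈ (2.2336, 0.6202)

2.2336, 0.6202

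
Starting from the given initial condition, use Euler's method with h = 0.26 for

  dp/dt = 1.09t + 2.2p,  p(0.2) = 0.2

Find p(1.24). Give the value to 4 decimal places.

Euler: p_{n+1} = p_n + h·f(t_n, p_n).
t=0.200000, p=0.200000: f=0.658000 → p ← 0.200000 + 0.26·0.658000 = 0.371080
t=0.460000, p=0.371080: f=1.317776 → p ← 0.371080 + 0.26·1.317776 = 0.713702
t=0.720000, p=0.713702: f=2.354944 → p ← 0.713702 + 0.26·2.354944 = 1.325987
t=0.980000, p=1.325987: f=3.985372 → p ← 1.325987 + 0.26·3.985372 = 2.362184
p(1.24) ≈ 2.3622

2.3622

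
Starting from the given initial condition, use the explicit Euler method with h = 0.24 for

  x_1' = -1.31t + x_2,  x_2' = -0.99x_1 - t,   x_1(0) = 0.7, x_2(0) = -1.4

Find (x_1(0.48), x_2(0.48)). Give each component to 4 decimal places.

Euler on (x_1,x_2): x_1_{n+1} = x_1_n + h·x_1', x_2_{n+1} = x_2_n + h·x_2'.
0.000000: (0.700000, -1.400000); f=(-1.400000, -0.693000) → (0.364000, -1.566320)
0.240000: (0.364000, -1.566320); f=(-1.880720, -0.600360) → (-0.087373, -1.710406)
(x_1(0.48), x_2(0.48)) ≈ (-0.0874, -1.7104)

-0.0874, -1.7104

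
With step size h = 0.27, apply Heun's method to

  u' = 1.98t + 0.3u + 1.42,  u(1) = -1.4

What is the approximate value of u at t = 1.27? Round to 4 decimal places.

-0.4906

Heun: k1 = f(t_n, u_n); k2 = f(t_n + h, u_n + h·k1); u_{n+1} = u_n + (h/2)·(k1 + k2).
t=1.000000, u=-1.400000:
  k1 = f(1.000000, -1.400000) = 2.980000
  k2 = f(1.270000, -0.595400) = 3.755980
  u ← -1.400000 + (0.27/2)·(2.980000 + 3.755980) = -0.490643
u(1.27) ≈ -0.4906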